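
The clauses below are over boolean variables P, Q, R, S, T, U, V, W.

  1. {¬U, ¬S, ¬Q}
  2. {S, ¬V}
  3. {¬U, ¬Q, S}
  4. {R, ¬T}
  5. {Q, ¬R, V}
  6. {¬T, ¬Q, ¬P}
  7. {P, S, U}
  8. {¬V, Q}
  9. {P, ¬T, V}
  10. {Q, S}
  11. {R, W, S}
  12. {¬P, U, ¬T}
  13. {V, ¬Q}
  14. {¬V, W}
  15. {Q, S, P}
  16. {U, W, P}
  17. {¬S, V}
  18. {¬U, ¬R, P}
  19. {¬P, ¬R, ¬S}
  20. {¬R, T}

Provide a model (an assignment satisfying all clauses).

P=0, Q=1, R=1, S=1, T=1, U=0, V=1, W=1

Pure literal: W appears only positively; assign W = True.
Set P = False and propagate.
Try Q = True.
  then V is forced to True.
  then S is forced to True.
  then U is forced to False.
For the remaining variables, R = True, T = True works.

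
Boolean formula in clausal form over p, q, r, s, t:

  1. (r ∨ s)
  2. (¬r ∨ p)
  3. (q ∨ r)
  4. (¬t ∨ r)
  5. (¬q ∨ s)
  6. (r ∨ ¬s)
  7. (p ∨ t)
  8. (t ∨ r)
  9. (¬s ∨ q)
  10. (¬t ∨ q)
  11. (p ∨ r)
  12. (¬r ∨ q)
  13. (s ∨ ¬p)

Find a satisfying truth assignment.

p=True, q=True, r=True, s=True, t=False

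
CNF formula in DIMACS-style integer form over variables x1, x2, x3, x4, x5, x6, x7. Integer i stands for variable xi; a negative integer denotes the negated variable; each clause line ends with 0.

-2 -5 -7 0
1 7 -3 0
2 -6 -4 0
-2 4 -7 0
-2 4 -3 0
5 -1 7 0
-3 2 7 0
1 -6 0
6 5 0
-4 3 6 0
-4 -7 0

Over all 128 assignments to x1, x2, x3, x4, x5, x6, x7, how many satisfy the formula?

17

Split on x7, then x2.
  x7=T, x2=T: a clause becomes empty — 0.
  x7=T, x2=F: x3 free; 4 ways for (x1,x4,x5,x6) × 2^1 = 8.
  x7=F, x2=T: 6 of the 32 assignments to (x1,x3,x4,x5,x6) work.
  x7=F, x2=F: remaining (x1,x3,x4,x5,x6) ∈ {(F,F,F,T,F); (T,F,F,T,F); (T,F,F,T,T)} — 3.
Total: 0 + 8 + 6 + 3 = 17.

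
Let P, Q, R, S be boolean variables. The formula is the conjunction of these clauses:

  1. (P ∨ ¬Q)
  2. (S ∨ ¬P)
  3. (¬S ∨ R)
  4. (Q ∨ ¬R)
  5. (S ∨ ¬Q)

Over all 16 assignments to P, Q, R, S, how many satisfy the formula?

2

The models are:
  P=F Q=F R=F S=F
  P=T Q=T R=T S=T
Count: 2.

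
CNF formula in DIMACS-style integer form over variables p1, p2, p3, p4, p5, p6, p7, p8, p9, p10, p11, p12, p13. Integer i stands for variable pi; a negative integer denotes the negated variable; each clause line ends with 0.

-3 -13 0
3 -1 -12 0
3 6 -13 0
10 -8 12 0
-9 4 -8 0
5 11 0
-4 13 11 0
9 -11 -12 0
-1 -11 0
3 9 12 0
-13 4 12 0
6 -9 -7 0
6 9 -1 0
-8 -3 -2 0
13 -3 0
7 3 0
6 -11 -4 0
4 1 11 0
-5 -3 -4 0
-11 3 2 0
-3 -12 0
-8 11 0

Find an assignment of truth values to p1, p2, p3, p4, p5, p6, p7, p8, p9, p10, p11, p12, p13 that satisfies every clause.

p6 occurs only positively in the remaining clauses — set p6 = True.
p8 occurs only negated in the remaining clauses — set p8 = False.
Try p1 = True.
  then p11 is forced to False.
  then p5 is forced to True.
The remaining clauses are satisfied by p2 = True, p3 = False, p4 = False, p7 = True, p9 = True, p10 = False, p12 = False, p13 = False.

p1=1  p2=1  p3=0  p4=0  p5=1  p6=1  p7=1  p8=0  p9=1  p10=0  p11=0  p12=0  p13=0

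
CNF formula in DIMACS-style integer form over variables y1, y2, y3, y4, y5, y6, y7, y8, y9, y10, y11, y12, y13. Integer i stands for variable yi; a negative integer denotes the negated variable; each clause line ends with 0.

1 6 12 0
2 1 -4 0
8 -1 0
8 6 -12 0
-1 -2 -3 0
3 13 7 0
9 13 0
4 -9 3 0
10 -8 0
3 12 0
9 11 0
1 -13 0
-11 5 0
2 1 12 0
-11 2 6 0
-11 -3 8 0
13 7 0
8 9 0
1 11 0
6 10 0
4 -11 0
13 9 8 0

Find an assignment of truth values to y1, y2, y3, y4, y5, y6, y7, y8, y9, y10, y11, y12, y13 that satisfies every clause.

y1=T, y2=T, y3=F, y4=T, y5=T, y6=F, y7=F, y8=T, y9=T, y10=T, y11=T, y12=T, y13=T

Pure literal: y5 appears only positively; assign y5 = True.
Pure literal: y10 appears only positively; assign y10 = True.
Set y1 = True and propagate.
  then y8 is forced to True.
Try y2 = True.
  then y3 is forced to False.
  then y12 is forced to True.
For the remaining variables, y4 = True, y6 = False, y7 = False, y9 = True, y11 = True, y13 = True works.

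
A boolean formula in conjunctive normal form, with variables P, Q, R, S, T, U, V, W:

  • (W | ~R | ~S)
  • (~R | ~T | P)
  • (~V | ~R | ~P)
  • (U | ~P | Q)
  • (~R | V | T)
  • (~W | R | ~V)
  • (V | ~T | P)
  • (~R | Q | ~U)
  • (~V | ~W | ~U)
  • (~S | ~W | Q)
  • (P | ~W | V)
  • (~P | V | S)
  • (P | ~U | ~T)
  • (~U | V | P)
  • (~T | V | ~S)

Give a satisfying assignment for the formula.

Set P = False and propagate.
Set Q = False and propagate.
Set R = True and propagate.
  then T is forced to False.
  then V is forced to True.
  then U is forced to False.
For the remaining variables, S = False, W = True works.
Every clause has at least one true literal under this assignment.

P=0, Q=0, R=1, S=0, T=0, U=0, V=1, W=1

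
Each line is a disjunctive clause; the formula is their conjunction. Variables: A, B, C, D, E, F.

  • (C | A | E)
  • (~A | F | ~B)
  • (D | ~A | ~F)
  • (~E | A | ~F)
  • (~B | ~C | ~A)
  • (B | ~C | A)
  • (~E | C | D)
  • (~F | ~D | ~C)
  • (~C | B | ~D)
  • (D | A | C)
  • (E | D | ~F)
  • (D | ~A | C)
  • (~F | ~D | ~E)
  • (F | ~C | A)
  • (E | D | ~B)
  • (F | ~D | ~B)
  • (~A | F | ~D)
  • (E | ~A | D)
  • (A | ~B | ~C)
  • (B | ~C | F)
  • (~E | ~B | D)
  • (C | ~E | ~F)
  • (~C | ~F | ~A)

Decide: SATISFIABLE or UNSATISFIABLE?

SATISFIABLE

Set A = True and propagate.
Try B = True.
  then F is forced to True.
  then D is forced to True.
  then C is forced to False.
  then E is forced to False.
So A = 1, B = 1, C = 0, D = 1, E = 0, F = 1 is a satisfying assignment.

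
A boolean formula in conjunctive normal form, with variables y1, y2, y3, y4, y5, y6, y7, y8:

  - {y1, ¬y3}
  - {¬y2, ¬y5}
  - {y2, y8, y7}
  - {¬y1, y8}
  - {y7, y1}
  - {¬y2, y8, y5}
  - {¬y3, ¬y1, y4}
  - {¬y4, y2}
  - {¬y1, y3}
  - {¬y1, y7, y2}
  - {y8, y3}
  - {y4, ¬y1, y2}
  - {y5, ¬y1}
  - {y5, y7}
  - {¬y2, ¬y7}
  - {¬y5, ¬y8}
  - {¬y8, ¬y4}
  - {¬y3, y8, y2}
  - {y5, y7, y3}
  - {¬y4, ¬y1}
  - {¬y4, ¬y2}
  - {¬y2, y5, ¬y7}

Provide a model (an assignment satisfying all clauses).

y1=F  y2=F  y3=F  y4=F  y5=F  y6=F  y7=T  y8=T

Set y1 = False and propagate.
  then y3 is forced to False.
  then y7 is forced to True.
  then y8 is forced to True.
  then y2 is forced to False.
  then y4 is forced to False.
  then y5 is forced to False.
y6 is now unconstrained; take y6 = False.
Every clause has at least one true literal under this assignment.
Check each clause:
  1. {¬y3, y1} — ¬y3 is true.
  2. {¬y2, ¬y5} — ¬y5 is true.
  3. {y8, y7, y2} — y8 is true.
  4. {¬y1, y8} — y8 is true.
  5. {y1, y7} — y7 is true.
  6. {y8, y5, ¬y2} — y8 is true.
  7. {¬y1, y4, ¬y3} — ¬y3 is true.
  8. {¬y4, y2} — ¬y4 is true.
  9. {¬y1, y3} — ¬y1 is true.
  10. {y7, y2, ¬y1} — ¬y1 is true.
  11. {y8, y3} — y8 is true.
  12. {y2, y4, ¬y1} — ¬y1 is true.
  13. {y5, ¬y1} — ¬y1 is true.
  14. {y7, y5} — y7 is true.
  15. {¬y7, ¬y2} — ¬y2 is true.
  16. {¬y5, ¬y8} — ¬y5 is true.
  17. {¬y8, ¬y4} — ¬y4 is true.
  18. {y8, ¬y3, y2} — y8 is true.
  19. {y7, y5, y3} — y7 is true.
  20. {¬y1, ¬y4} — ¬y4 is true.
  21. {¬y2, ¬y4} — ¬y4 is true.
  22. {y5, ¬y7, ¬y2} — ¬y2 is true.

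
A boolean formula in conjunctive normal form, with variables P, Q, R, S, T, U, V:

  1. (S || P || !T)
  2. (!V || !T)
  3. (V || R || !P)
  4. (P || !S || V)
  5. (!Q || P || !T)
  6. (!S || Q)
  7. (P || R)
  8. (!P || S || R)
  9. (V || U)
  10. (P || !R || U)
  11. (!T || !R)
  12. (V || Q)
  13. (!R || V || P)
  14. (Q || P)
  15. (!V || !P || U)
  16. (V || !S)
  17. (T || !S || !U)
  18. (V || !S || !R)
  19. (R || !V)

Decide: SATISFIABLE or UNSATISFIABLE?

SATISFIABLE

Try P = True.
For the remaining variables, Q = True, R = True, S = False, T = False, U = True, V = True works.
So P=True, Q=True, R=True, S=False, T=False, U=True, V=True is a satisfying assignment.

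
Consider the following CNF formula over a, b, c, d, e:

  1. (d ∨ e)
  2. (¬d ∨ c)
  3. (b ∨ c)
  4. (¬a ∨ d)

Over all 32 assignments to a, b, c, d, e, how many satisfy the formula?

Split on d, then c.
  d=T, c=T: a, b, e free → 2^3 = 8.
  d=T, c=F: a clause becomes empty — 0.
  d=F, c=T: remaining (a,b,e) ∈ {(F,F,T); (F,T,T)} — 2.
  d=F, c=F: remaining (a,b,e) ∈ {(F,T,T)} — 1.
Total: 8 + 0 + 2 + 1 = 11.

11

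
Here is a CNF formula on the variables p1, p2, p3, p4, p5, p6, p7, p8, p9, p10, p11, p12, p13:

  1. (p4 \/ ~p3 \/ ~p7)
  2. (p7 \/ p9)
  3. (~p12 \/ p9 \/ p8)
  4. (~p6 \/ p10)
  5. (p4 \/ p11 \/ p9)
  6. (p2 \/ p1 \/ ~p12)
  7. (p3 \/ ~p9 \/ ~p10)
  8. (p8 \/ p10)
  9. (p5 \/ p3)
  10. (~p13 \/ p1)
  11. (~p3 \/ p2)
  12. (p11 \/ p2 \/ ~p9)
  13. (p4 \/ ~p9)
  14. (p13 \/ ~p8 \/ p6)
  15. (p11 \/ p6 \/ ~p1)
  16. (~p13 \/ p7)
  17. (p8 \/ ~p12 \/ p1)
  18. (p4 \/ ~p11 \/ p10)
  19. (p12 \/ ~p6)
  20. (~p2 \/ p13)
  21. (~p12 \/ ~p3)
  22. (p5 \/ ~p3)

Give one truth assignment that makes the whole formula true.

p1 = True  p2 = False  p3 = False  p4 = True  p5 = True  p6 = False  p7 = True  p8 = True  p9 = False  p10 = False  p11 = True  p12 = False  p13 = True

Check each clause:
  1. (p4 \/ ~p3 \/ ~p7) — p4 is true.
  2. (p7 \/ p9) — p7 is true.
  3. (p8 \/ p9 \/ ~p12) — p8 is true.
  4. (~p6 \/ p10) — ~p6 is true.
  5. (p9 \/ p11 \/ p4) — p11 is true.
  6. (p2 \/ ~p12 \/ p1) — p1 is true.
  7. (~p10 \/ p3 \/ ~p9) — ~p10 is true.
  8. (p10 \/ p8) — p8 is true.
  9. (p5 \/ p3) — p5 is true.
  10. (~p13 \/ p1) — p1 is true.
  11. (p2 \/ ~p3) — ~p3 is true.
  12. (p11 \/ ~p9 \/ p2) — p11 is true.
  13. (p4 \/ ~p9) — p4 is true.
  14. (p6 \/ ~p8 \/ p13) — p13 is true.
  15. (p6 \/ p11 \/ ~p1) — p11 is true.
  16. (~p13 \/ p7) — p7 is true.
  17. (~p12 \/ p8 \/ p1) — p8 is true.
  18. (p10 \/ p4 \/ ~p11) — p4 is true.
  19. (p12 \/ ~p6) — ~p6 is true.
  20. (p13 \/ ~p2) — p13 is true.
  21. (~p12 \/ ~p3) — ~p12 is true.
  22. (p5 \/ ~p3) — ~p3 is true.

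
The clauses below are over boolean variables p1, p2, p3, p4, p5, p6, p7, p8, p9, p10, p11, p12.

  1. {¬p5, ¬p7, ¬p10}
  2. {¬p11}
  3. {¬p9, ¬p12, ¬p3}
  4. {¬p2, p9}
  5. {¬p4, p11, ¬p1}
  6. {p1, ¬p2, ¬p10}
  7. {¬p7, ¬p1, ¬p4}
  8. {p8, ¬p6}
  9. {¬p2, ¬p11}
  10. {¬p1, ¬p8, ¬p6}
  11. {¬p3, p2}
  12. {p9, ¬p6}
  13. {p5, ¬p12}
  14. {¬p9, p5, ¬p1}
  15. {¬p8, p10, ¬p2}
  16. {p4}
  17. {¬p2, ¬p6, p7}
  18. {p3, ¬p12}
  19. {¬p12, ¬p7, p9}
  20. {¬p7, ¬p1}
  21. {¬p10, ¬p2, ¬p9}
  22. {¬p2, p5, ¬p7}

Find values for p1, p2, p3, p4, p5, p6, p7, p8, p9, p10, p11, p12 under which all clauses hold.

p1 = F  p2 = F  p3 = F  p4 = T  p5 = F  p6 = F  p7 = F  p8 = F  p9 = T  p10 = F  p11 = F  p12 = F

Unit propagation: (¬p11) forces p11 = False.
Unit propagation: (p4) forces p4 = True.
Unit propagation: (¬p1) forces p1 = False.
p6 occurs only negated in the remaining clauses — set p6 = False.
p12 occurs only negated in the remaining clauses — set p12 = False.
Branch on p2: take p2 = False.
  then p3 is forced to False.
For the remaining variables, p5 = False, p7 = False, p8 = False, p9 = True, p10 = False works.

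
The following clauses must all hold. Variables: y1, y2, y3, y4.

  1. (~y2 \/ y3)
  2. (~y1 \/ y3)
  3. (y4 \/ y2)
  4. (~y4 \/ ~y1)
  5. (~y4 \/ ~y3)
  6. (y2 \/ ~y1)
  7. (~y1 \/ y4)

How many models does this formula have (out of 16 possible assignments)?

2

Satisfying assignments:
  y1=F y2=F y3=F y4=T
  y1=F y2=T y3=T y4=F
Count: 2.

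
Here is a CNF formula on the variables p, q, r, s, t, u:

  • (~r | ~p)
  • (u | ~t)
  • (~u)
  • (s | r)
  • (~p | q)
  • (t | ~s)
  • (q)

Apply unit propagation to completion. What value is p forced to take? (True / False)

(~u) stands alone — u = False.
(u | ~t): since u = False, the clause reduces to (~t). t = False.
(t | ~s): since t = False, the clause reduces to (~s). s = False.
From (r | s) and s = False: r = True.
In (~p | ~r), ~r is now false; ~p must hold, so p = False.

False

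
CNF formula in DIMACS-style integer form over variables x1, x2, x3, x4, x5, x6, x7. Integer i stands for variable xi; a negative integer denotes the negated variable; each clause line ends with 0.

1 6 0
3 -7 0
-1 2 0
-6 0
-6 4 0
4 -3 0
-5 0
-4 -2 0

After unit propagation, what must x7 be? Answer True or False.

False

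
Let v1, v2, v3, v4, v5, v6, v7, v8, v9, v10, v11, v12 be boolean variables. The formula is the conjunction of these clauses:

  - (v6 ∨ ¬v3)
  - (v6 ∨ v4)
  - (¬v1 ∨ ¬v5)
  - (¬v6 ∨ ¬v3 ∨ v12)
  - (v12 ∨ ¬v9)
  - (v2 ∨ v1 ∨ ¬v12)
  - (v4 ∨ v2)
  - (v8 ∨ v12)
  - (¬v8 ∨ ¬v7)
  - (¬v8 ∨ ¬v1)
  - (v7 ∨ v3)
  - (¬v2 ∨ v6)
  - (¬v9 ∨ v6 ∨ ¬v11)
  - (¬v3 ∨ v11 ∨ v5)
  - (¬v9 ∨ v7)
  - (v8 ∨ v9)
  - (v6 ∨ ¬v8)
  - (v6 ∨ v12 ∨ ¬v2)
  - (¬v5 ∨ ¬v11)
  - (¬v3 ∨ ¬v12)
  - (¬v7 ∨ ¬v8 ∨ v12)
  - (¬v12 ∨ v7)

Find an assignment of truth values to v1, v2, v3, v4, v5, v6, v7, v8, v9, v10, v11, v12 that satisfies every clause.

v1=T, v2=T, v3=F, v4=T, v5=F, v6=T, v7=T, v8=F, v9=T, v10=F, v11=F, v12=T

Check each clause:
  1. (¬v3 ∨ v6) — ¬v3 is true.
  2. (v4 ∨ v6) — v4 is true.
  3. (¬v5 ∨ ¬v1) — ¬v5 is true.
  4. (v12 ∨ ¬v6 ∨ ¬v3) — v12 is true.
  5. (v12 ∨ ¬v9) — v12 is true.
  6. (¬v12 ∨ v2 ∨ v1) — v1 is true.
  7. (v2 ∨ v4) — v2 is true.
  8. (v12 ∨ v8) — v12 is true.
  9. (¬v8 ∨ ¬v7) — ¬v8 is true.
  10. (¬v1 ∨ ¬v8) — ¬v8 is true.
  11. (v7 ∨ v3) — v7 is true.
  12. (¬v2 ∨ v6) — v6 is true.
  13. (¬v11 ∨ ¬v9 ∨ v6) — ¬v11 is true.
  14. (v11 ∨ v5 ∨ ¬v3) — ¬v3 is true.
  15. (¬v9 ∨ v7) — v7 is true.
  16. (v8 ∨ v9) — v9 is true.
  17. (¬v8 ∨ v6) — ¬v8 is true.
  18. (¬v2 ∨ v6 ∨ v12) — v12 is true.
  19. (¬v11 ∨ ¬v5) — ¬v5 is true.
  20. (¬v3 ∨ ¬v12) — ¬v3 is true.
  21. (¬v8 ∨ ¬v7 ∨ v12) — ¬v8 is true.
  22. (v7 ∨ ¬v12) — v7 is true.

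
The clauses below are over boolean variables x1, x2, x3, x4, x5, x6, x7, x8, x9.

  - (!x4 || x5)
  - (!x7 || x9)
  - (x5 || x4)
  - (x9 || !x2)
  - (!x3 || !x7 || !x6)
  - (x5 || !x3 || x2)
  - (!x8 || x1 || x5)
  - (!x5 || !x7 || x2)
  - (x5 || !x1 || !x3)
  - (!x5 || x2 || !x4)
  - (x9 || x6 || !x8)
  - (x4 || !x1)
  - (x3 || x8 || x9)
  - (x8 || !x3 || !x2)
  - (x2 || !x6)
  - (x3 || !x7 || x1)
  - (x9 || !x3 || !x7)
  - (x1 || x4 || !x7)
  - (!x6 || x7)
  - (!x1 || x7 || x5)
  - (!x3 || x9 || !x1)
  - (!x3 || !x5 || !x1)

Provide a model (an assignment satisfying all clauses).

x1=0, x2=0, x3=1, x4=0, x5=1, x6=0, x7=0, x8=1, x9=1

Check each clause:
  1. (!x4 || x5) — !x4 is true.
  2. (x9 || !x7) — !x7 is true.
  3. (x5 || x4) — x5 is true.
  4. (x9 || !x2) — x9 is true.
  5. (!x7 || !x3 || !x6) — !x7 is true.
  6. (x2 || x5 || !x3) — x5 is true.
  7. (x1 || !x8 || x5) — x5 is true.
  8. (!x5 || x2 || !x7) — !x7 is true.
  9. (!x3 || x5 || !x1) — x5 is true.
  10. (!x4 || x2 || !x5) — !x4 is true.
  11. (x6 || x9 || !x8) — x9 is true.
  12. (!x1 || x4) — !x1 is true.
  13. (x3 || x9 || x8) — x8 is true.
  14. (x8 || !x2 || !x3) — x8 is true.
  15. (x2 || !x6) — !x6 is true.
  16. (x3 || x1 || !x7) — !x7 is true.
  17. (x9 || !x7 || !x3) — x9 is true.
  18. (x4 || !x7 || x1) — !x7 is true.
  19. (x7 || !x6) — !x6 is true.
  20. (x7 || x5 || !x1) — x5 is true.
  21. (!x3 || !x1 || x9) — x9 is true.
  22. (!x1 || !x5 || !x3) — !x1 is true.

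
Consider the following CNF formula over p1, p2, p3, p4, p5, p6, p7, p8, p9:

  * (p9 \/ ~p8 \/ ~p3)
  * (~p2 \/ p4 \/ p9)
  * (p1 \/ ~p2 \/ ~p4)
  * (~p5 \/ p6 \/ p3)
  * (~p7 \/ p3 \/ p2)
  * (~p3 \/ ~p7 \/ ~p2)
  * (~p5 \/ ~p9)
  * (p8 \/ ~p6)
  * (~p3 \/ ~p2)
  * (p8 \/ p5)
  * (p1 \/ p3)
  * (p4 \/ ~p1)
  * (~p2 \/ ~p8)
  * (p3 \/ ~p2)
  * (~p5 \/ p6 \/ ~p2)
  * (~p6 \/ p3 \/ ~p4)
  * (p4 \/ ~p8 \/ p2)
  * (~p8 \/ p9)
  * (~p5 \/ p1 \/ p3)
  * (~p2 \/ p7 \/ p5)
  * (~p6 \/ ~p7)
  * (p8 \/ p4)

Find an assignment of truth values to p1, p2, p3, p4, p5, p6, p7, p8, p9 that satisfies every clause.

p1=T, p2=F, p3=T, p4=T, p5=F, p6=T, p7=F, p8=T, p9=T

Branch on p1: take p1 = True.
  then p4 is forced to True.
Branch on p2: take p2 = False.
For the remaining variables, p3 = True, p5 = False, p6 = True, p7 = False, p8 = True, p9 = True works.
Check each clause:
  1. (~p3 \/ p9 \/ ~p8) — p9 is true.
  2. (p9 \/ p4 \/ ~p2) — p9 is true.
  3. (~p2 \/ ~p4 \/ p1) — p1 is true.
  4. (p3 \/ ~p5 \/ p6) — p3 is true.
  5. (p2 \/ ~p7 \/ p3) — ~p7 is true.
  6. (~p7 \/ ~p2 \/ ~p3) — ~p7 is true.
  7. (~p9 \/ ~p5) — ~p5 is true.
  8. (p8 \/ ~p6) — p8 is true.
  9. (~p3 \/ ~p2) — ~p2 is true.
  10. (p8 \/ p5) — p8 is true.
  11. (p1 \/ p3) — p1 is true.
  12. (~p1 \/ p4) — p4 is true.
  13. (~p8 \/ ~p2) — ~p2 is true.
  14. (~p2 \/ p3) — p3 is true.
  15. (~p2 \/ p6 \/ ~p5) — ~p5 is true.
  16. (~p4 \/ ~p6 \/ p3) — p3 is true.
  17. (p2 \/ ~p8 \/ p4) — p4 is true.
  18. (p9 \/ ~p8) — p9 is true.
  19. (~p5 \/ p3 \/ p1) — p1 is true.
  20. (p5 \/ p7 \/ ~p2) — ~p2 is true.
  21. (~p7 \/ ~p6) — ~p7 is true.
  22. (p4 \/ p8) — p8 is true.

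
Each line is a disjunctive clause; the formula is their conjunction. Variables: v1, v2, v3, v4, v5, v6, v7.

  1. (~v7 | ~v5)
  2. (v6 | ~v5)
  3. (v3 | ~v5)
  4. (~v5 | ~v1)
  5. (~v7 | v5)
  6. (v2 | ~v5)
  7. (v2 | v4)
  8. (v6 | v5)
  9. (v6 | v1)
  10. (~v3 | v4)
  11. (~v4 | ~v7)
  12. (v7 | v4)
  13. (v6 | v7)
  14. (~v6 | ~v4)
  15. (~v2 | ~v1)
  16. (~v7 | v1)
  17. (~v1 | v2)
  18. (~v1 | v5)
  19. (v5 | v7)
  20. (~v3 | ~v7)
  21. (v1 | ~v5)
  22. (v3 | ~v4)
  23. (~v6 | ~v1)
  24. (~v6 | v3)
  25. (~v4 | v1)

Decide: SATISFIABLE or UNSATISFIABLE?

UNSATISFIABLE

v5 = True:
  propagation gives v7=False, v6=True, v3=True, v1=False; an empty clause results — contradiction.
v5 = False:
  propagation gives v7=False; an empty clause results — contradiction.
Every branch closes, so no satisfying assignment exists.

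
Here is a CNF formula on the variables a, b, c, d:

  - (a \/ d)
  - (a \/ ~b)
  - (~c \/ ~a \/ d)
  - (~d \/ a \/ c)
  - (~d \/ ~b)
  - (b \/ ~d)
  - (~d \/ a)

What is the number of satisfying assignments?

The models are:
  a=1 b=0 c=0 d=0
  a=1 b=1 c=0 d=0
Count: 2.

2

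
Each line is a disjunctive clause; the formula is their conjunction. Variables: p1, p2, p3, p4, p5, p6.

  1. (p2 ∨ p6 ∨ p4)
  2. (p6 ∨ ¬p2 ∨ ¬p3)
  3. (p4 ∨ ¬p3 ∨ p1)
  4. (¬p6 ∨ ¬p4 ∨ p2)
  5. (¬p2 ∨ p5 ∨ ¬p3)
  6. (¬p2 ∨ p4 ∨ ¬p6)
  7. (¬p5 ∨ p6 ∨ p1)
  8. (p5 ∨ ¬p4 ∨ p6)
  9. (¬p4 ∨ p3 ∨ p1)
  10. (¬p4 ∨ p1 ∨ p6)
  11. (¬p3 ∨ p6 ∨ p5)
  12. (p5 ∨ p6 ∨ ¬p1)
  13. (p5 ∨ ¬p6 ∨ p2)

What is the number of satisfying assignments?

12

Case analysis on p6 and p4:
  p6=T, p4=T: remaining (p1,p2,p3,p5) ∈ {(F,T,T,T); (T,T,F,F); (T,T,F,T); (T,T,T,T)} — 4.
  p6=T, p4=F: remaining (p1,p2,p3,p5) ∈ {(F,F,F,T); (T,F,F,T); (T,F,T,T)} — 3.
  p6=F, p4=T: remaining (p1,p2,p3,p5) ∈ {(T,F,F,T); (T,F,T,T); (T,T,F,T)} — 3.
  p6=F, p4=F: remaining (p1,p2,p3,p5) ∈ {(F,T,F,F); (T,T,F,T)} — 2.
Total: 4 + 3 + 3 + 2 = 12.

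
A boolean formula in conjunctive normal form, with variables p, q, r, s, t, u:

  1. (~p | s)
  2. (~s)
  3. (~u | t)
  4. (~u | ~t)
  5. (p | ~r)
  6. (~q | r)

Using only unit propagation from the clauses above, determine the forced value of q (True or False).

False

(~s) is a unit clause: s = False.
(~p | s) with s = False leaves only ~p, so p = False.
In (p | ~r), p is now false; ~r must hold, so r = False.
(~q | r): since r = False, the clause reduces to (~q). q = False.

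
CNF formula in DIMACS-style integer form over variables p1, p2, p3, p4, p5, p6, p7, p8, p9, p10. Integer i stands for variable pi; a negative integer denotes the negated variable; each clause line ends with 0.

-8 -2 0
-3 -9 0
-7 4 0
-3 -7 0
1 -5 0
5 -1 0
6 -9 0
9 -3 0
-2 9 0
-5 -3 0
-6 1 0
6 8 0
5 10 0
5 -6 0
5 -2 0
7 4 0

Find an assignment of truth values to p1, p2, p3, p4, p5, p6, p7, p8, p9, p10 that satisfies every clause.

p1 = 1, p2 = 0, p3 = 0, p4 = 1, p5 = 1, p6 = 1, p7 = 0, p8 = 1, p9 = 1, p10 = 0

Pure literal: p2 appears only negated; assign p2 = False.
Pure literal: p3 appears only negated; assign p3 = False.
Branch on p1: take p1 = True.
  then p5 is forced to True.
Branch on p4: take p4 = True.
Set p6 = True and propagate.
p7, p8, p9, p10 are now unconstrained; take p7 = False, p8 = True, p9 = True, p10 = False.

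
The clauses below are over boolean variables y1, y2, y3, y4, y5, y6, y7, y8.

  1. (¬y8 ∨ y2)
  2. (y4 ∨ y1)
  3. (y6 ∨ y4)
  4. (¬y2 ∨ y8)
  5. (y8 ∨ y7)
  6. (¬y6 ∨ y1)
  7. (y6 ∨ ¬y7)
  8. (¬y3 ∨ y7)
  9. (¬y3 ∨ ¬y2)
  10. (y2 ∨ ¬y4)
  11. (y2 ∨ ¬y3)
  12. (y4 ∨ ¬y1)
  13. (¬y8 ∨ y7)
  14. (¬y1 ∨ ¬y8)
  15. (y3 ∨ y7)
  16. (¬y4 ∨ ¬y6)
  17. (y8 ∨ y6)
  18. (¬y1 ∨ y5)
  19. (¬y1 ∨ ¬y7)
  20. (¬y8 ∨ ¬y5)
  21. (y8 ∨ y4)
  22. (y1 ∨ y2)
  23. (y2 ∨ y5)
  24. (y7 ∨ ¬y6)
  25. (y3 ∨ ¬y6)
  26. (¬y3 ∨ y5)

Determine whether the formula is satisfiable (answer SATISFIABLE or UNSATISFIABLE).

UNSATISFIABLE

y8 = True:
  propagation gives y2=True, y3=False, y7=True, y6=True; an empty clause results — contradiction.
y8 = False:
  propagation gives y2=False, y7=True, y6=True, y1=True; an empty clause results — contradiction.
Every branch closes, so no satisfying assignment exists.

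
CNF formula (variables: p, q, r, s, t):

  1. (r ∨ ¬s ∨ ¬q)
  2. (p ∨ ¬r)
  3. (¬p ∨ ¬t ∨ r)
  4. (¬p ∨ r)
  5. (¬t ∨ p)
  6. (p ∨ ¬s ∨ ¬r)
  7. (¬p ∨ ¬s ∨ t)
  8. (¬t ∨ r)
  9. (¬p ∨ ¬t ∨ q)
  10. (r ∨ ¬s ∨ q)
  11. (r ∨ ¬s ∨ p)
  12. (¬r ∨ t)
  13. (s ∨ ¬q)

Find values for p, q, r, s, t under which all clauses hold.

p=F  q=F  r=F  s=F  t=F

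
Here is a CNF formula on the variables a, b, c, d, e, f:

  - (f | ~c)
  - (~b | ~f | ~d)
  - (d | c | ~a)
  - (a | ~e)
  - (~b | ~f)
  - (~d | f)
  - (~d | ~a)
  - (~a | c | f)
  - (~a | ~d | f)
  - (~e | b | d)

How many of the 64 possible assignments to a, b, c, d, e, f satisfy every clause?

7

Case analysis on d and f:
  d=1, f=1: remaining (a,b,c,e) ∈ {(0,0,0,0); (0,0,1,0)} — 2.
  d=1, f=0: a clause becomes empty — 0.
  d=0, f=1: remaining (a,b,c,e) ∈ {(0,0,0,0); (0,0,1,0); (1,0,1,0)} — 3.
  d=0, f=0: remaining (a,b,c,e) ∈ {(0,0,0,0); (0,1,0,0)} — 2.
Total: 2 + 0 + 3 + 2 = 7.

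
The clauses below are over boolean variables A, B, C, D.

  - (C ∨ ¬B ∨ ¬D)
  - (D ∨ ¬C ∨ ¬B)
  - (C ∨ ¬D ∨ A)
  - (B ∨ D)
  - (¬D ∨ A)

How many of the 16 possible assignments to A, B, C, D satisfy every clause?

5

The models are:
  A=F B=T C=F D=F
  A=T B=F C=F D=T
  A=T B=F C=T D=T
  A=T B=T C=F D=F
  A=T B=T C=T D=T
That's 5 in total.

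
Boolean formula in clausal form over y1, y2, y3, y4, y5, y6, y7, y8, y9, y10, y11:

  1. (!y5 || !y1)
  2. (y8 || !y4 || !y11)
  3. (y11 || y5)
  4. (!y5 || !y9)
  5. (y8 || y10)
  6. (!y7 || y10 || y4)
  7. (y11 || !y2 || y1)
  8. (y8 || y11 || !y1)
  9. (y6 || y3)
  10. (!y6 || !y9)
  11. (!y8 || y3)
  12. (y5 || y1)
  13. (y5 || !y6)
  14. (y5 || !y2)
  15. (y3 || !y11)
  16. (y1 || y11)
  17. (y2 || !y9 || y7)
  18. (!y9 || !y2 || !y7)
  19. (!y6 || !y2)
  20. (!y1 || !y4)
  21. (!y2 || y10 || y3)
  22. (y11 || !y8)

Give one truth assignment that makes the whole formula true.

y1=T  y2=F  y3=T  y4=F  y5=F  y6=F  y7=T  y8=T  y9=T  y10=T  y11=T

Pure literal: y3 appears only positively; assign y3 = True.
y10 occurs only positively in the remaining clauses — set y10 = True.
Try y1 = True.
  then y5 is forced to False.
  then y11 is forced to True.
  then y6 is forced to False.
  then y2 is forced to False.
  then y4 is forced to False.
Set y7 = True and propagate.
y8, y9 are now unconstrained; take y8 = True, y9 = True.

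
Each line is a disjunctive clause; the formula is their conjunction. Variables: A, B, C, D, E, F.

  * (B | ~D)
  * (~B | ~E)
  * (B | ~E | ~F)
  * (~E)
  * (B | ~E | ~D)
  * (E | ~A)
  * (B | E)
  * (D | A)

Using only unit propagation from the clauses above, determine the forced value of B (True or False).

(~E) stands alone — E = False.
(~A | E): since E = False, the clause reduces to (~A). A = False.
From (B | E) and E = False: B = True.

True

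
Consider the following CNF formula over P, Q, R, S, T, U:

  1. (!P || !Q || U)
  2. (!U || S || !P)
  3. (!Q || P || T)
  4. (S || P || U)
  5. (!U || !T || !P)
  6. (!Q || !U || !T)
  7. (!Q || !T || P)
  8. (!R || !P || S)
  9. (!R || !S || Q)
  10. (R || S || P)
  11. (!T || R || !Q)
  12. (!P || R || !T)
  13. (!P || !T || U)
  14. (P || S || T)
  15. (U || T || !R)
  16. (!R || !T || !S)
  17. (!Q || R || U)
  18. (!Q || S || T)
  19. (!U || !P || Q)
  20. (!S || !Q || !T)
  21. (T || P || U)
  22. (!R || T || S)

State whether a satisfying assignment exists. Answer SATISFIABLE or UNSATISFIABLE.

Set P = True and propagate.
Try Q = False.
  then U is forced to False.
  then T is forced to False.
  then R is forced to False.
S is now unconstrained; take S = False.
So P = True, Q = False, R = False, S = False, T = False, U = False is a satisfying assignment.

SATISFIABLE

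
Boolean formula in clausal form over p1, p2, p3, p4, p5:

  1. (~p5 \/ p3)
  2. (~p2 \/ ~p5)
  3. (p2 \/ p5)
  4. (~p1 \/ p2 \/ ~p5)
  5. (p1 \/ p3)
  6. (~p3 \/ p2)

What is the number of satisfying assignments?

Satisfying assignments:
  p1=0 p2=1 p3=1 p4=0 p5=0
  p1=0 p2=1 p3=1 p4=1 p5=0
  p1=1 p2=1 p3=0 p4=0 p5=0
  p1=1 p2=1 p3=0 p4=1 p5=0
  p1=1 p2=1 p3=1 p4=0 p5=0
  p1=1 p2=1 p3=1 p4=1 p5=0
Count: 6.

6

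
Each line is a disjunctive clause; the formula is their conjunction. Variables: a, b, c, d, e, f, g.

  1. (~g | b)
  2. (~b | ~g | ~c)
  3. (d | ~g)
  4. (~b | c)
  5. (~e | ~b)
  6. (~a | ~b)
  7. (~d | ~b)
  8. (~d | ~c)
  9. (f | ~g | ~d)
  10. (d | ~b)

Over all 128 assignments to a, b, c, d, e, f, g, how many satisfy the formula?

Case analysis on b and d:
  b=T, d=T: a clause becomes empty — 0.
  b=T, d=F: a clause becomes empty — 0.
  b=F, d=T: forces c=F; g=F; a, e, f free → 2^3 = 8.
  b=F, d=F: forces g=F; a, c, e, f free → 2^4 = 16.
Total: 0 + 0 + 8 + 16 = 24.

24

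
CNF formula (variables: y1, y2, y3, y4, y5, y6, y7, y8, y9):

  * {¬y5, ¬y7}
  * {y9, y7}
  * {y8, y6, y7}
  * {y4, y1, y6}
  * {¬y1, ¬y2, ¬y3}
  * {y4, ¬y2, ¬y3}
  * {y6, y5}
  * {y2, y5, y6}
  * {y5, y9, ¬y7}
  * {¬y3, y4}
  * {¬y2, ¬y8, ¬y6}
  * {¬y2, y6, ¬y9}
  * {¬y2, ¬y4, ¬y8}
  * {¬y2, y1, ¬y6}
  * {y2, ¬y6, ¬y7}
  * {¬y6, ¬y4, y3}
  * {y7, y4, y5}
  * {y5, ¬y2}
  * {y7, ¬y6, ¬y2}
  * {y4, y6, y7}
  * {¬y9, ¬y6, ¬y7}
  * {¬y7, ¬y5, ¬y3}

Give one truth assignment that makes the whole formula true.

Set y1 = False and propagate.
Branch on y2: take y2 = False.
Set y3 = False and propagate.
The remaining clauses are satisfied by y4 = False, y5 = True, y6 = True, y7 = False, y8 = False, y9 = True.
Check each clause:
  1. {¬y7, ¬y5} — ¬y7 is true.
  2. {y9, y7} — y9 is true.
  3. {y6, y7, y8} — y6 is true.
  4. {y6, y1, y4} — y6 is true.
  5. {¬y2, ¬y3, ¬y1} — ¬y3 is true.
  6. {¬y2, ¬y3, y4} — ¬y3 is true.
  7. {y5, y6} — y5 is true.
  8. {y2, y6, y5} — y5 is true.
  9. {y9, y5, ¬y7} — ¬y7 is true.
  10. {y4, ¬y3} — ¬y3 is true.
  11. {¬y2, ¬y8, ¬y6} — ¬y8 is true.
  12. {¬y2, ¬y9, y6} — y6 is true.
  13. {¬y4, ¬y8, ¬y2} — ¬y8 is true.
  14. {¬y6, ¬y2, y1} — ¬y2 is true.
  15. {y2, ¬y7, ¬y6} — ¬y7 is true.
  16. {¬y4, y3, ¬y6} — ¬y4 is true.
  17. {y7, y4, y5} — y5 is true.
  18. {y5, ¬y2} — y5 is true.
  19. {¬y2, ¬y6, y7} — ¬y2 is true.
  20. {y7, y4, y6} — y6 is true.
  21. {¬y6, ¬y7, ¬y9} — ¬y7 is true.
  22. {¬y5, ¬y3, ¬y7} — ¬y7 is true.

y1=False, y2=False, y3=False, y4=False, y5=True, y6=True, y7=False, y8=False, y9=True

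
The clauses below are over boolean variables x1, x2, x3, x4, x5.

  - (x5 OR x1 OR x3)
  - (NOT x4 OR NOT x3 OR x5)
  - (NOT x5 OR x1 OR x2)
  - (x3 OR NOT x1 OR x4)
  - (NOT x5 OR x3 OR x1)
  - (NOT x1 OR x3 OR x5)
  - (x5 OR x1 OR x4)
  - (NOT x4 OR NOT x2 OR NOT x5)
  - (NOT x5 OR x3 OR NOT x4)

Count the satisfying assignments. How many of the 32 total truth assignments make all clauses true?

Satisfying assignments:
  x1=0 x2=1 x3=1 x4=0 x5=1
  x1=1 x2=0 x3=1 x4=0 x5=0
  x1=1 x2=0 x3=1 x4=0 x5=1
  x1=1 x2=0 x3=1 x4=1 x5=1
  x1=1 x2=1 x3=1 x4=0 x5=0
  x1=1 x2=1 x3=1 x4=0 x5=1
Count: 6.

6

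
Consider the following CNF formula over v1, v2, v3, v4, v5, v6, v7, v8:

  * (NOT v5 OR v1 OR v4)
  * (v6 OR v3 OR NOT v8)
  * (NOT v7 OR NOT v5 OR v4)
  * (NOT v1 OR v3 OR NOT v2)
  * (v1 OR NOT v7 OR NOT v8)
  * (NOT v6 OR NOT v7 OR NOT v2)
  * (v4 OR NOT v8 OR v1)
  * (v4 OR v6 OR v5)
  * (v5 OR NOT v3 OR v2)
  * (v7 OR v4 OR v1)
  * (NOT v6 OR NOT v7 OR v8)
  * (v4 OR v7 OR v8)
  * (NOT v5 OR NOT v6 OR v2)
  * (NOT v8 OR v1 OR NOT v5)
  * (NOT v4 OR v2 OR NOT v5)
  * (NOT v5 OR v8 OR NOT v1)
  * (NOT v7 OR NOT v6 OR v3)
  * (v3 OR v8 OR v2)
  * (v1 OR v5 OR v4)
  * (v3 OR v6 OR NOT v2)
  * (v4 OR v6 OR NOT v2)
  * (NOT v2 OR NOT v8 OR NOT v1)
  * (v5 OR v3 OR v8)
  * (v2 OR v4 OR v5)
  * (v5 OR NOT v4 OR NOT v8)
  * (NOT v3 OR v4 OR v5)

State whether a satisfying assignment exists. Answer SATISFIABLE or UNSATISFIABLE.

SATISFIABLE

Branch on v1: take v1 = False.
Set v2 = True and propagate.
For the remaining variables, v3 = True, v4 = True, v5 = False, v6 = True, v7 = False, v8 = False works.
So v1 = F, v2 = T, v3 = T, v4 = T, v5 = F, v6 = T, v7 = F, v8 = F is a satisfying assignment.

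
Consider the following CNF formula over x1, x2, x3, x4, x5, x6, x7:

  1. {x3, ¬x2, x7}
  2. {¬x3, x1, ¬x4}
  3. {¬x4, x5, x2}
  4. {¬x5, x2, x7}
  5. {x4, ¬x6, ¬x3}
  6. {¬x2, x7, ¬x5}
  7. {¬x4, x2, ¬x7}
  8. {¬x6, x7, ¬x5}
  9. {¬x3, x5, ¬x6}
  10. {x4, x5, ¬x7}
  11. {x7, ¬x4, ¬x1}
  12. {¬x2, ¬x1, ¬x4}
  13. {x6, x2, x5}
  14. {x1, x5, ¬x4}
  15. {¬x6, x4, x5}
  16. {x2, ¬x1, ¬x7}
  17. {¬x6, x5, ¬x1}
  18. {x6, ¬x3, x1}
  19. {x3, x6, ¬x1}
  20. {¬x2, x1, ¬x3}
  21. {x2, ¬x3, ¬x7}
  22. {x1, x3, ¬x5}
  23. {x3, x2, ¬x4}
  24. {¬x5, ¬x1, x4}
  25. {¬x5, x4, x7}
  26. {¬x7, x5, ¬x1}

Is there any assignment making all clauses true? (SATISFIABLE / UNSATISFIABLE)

Try x1 = True.
Branch on x2: take x2 = True.
  then x4 is forced to False.
  then x5 is forced to False.
  then x7 is forced to False.
  then x3 is forced to True.
  then x6 is forced to False.
So x1=True, x2=True, x3=True, x4=False, x5=False, x6=False, x7=False is a satisfying assignment.

SATISFIABLE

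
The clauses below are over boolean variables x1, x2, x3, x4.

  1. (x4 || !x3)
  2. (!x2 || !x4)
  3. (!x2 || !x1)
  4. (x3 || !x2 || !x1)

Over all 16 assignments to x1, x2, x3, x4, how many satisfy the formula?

Split on x2, then x1.
  x2=T, x1=T: a clause becomes empty — 0.
  x2=T, x1=F: remaining (x3,x4) ∈ {(F,F)} — 1.
  x2=F, x1=T: remaining (x3,x4) ∈ {(F,F); (F,T); (T,T)} — 3.
  x2=F, x1=F: remaining (x3,x4) ∈ {(F,F); (F,T); (T,T)} — 3.
Total: 0 + 1 + 3 + 3 = 7.

7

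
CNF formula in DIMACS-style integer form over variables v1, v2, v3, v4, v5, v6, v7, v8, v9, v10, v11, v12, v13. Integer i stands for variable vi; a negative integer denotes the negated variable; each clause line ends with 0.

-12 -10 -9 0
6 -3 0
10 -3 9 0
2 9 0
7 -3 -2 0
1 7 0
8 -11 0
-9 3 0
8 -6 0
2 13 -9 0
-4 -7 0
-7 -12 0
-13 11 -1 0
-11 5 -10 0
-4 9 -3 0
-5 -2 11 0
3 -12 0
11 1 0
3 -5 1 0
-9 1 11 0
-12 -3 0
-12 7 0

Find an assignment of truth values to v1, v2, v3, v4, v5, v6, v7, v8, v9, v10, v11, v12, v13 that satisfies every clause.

v1=True, v2=True, v3=False, v4=True, v5=True, v6=False, v7=False, v8=True, v9=False, v10=True, v11=True, v12=False, v13=True

Check each clause:
  1. (~v9 \/ ~v12 \/ ~v10) — ~v12 is true.
  2. (~v3 \/ v6) — ~v3 is true.
  3. (~v3 \/ v9 \/ v10) — v10 is true.
  4. (v9 \/ v2) — v2 is true.
  5. (~v2 \/ v7 \/ ~v3) — ~v3 is true.
  6. (v7 \/ v1) — v1 is true.
  7. (v8 \/ ~v11) — v8 is true.
  8. (v3 \/ ~v9) — ~v9 is true.
  9. (v8 \/ ~v6) — v8 is true.
  10. (~v9 \/ v2 \/ v13) — v2 is true.
  11. (~v4 \/ ~v7) — ~v7 is true.
  12. (~v12 \/ ~v7) — ~v7 is true.
  13. (v11 \/ ~v13 \/ ~v1) — v11 is true.
  14. (~v11 \/ v5 \/ ~v10) — v5 is true.
  15. (v9 \/ ~v4 \/ ~v3) — ~v3 is true.
  16. (~v2 \/ v11 \/ ~v5) — v11 is true.
  17. (~v12 \/ v3) — ~v12 is true.
  18. (v11 \/ v1) — v1 is true.
  19. (v1 \/ v3 \/ ~v5) — v1 is true.
  20. (v1 \/ ~v9 \/ v11) — v1 is true.
  21. (~v3 \/ ~v12) — ~v12 is true.
  22. (v7 \/ ~v12) — ~v12 is true.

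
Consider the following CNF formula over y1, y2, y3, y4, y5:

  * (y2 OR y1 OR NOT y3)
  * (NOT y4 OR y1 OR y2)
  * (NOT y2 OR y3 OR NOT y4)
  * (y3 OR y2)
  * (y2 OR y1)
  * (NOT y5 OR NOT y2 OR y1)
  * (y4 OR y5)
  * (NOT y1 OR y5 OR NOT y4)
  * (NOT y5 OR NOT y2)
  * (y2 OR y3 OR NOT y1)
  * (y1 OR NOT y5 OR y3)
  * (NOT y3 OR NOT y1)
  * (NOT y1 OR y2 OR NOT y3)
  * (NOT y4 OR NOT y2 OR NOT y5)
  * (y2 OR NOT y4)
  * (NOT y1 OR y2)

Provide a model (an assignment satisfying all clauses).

Try y1 = False.
  then y2 is forced to True.
  then y5 is forced to False.
  then y4 is forced to True.
  then y3 is forced to True.

y1 = F, y2 = T, y3 = T, y4 = T, y5 = F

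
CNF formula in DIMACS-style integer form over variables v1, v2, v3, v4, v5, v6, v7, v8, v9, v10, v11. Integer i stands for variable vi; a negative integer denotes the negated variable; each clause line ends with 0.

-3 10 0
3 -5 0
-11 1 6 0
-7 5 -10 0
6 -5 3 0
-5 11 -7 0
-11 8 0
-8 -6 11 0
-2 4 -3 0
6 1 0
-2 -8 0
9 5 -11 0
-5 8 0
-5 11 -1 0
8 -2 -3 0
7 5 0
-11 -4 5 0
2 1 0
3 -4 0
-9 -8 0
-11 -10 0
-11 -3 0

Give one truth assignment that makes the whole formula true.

Set v1 = True and propagate.
The remaining clauses are satisfied by v2 = True, v3 = False, v4 = False, v5 = False, v6 = False, v7 = True, v8 = False, v9 = True, v10 = False, v11 = False.
Every clause has at least one true literal under this assignment.

v1=1, v2=1, v3=0, v4=0, v5=0, v6=0, v7=1, v8=0, v9=1, v10=0, v11=0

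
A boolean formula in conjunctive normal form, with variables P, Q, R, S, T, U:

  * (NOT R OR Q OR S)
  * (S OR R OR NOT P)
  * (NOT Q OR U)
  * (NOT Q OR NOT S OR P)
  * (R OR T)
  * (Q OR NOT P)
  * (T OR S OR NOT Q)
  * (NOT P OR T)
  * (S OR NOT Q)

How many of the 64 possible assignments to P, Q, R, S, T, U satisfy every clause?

Case analysis on Q and S:
  Q=T, S=T: remaining (P,R,T,U) ∈ {(T,F,T,T); (T,T,T,T)} — 2.
  Q=T, S=F: a clause becomes empty — 0.
  Q=F, S=T: U free; 3 ways for (P,R,T) × 2^1 = 6.
  Q=F, S=F: remaining (P,R,T,U) ∈ {(F,F,T,F); (F,F,T,T)} — 2.
Total: 2 + 0 + 6 + 2 = 10.

10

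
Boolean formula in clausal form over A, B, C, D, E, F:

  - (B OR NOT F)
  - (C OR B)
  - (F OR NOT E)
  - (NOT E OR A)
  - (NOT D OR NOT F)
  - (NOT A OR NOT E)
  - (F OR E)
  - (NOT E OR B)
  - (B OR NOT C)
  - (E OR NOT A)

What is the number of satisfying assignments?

Satisfying assignments:
  A=0 B=1 C=0 D=0 E=0 F=1
  A=0 B=1 C=1 D=0 E=0 F=1
That's 2 in total.

2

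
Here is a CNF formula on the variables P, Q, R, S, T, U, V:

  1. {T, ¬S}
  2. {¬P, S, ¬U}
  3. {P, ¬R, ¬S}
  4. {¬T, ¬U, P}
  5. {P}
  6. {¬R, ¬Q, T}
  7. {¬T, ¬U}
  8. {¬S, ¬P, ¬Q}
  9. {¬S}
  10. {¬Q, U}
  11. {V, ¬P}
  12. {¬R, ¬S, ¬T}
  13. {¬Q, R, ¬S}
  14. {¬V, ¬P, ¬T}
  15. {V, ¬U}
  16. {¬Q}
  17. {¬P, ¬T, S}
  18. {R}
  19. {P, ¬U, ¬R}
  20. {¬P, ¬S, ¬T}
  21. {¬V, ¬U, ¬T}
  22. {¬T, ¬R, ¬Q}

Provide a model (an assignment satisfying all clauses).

The clause (P) is unit: P must be True.
The clause (¬S) is unit: S must be False.
The clause (¬U) is unit: U must be False.
(¬Q) is a unit clause, so Q = False.
Unit propagation: (V) forces V = True.
The clause (¬T) is unit: T must be False.
(R) is a unit clause, so R = True.
Every clause has at least one true literal under this assignment.

P = T, Q = F, R = T, S = F, T = F, U = F, V = T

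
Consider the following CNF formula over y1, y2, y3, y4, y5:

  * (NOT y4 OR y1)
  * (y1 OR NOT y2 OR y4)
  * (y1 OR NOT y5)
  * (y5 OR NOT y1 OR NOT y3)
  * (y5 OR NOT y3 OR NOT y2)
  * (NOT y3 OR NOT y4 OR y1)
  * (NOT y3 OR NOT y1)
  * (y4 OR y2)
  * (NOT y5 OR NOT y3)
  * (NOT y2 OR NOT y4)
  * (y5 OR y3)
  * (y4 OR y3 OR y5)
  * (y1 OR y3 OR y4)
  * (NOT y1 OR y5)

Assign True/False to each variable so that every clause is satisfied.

y1=T  y2=T  y3=F  y4=F  y5=T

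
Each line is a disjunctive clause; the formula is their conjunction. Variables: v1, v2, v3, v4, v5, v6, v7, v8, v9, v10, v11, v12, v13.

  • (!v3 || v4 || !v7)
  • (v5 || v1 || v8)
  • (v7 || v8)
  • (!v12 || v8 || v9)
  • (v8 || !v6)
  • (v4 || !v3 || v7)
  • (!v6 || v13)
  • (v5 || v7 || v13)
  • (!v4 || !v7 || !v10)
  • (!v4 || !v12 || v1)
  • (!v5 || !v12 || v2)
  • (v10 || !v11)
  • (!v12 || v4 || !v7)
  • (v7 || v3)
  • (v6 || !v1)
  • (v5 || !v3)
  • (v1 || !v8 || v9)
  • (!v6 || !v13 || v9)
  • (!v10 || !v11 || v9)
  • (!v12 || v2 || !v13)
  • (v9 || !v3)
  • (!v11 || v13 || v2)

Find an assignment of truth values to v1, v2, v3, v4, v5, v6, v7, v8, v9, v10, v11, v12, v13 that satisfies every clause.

v1 = False, v2 = True, v3 = False, v4 = False, v5 = True, v6 = False, v7 = True, v8 = False, v9 = True, v10 = True, v11 = False, v12 = False, v13 = False

Pure literal: v2 appears only positively; assign v2 = True.
v9 occurs only positively in the remaining clauses — set v9 = True.
Set v1 = False and propagate.
For the remaining variables, v3 = False, v4 = False, v5 = True, v6 = False, v7 = True, v8 = False, v10 = True, v11 = False, v12 = False, v13 = False works.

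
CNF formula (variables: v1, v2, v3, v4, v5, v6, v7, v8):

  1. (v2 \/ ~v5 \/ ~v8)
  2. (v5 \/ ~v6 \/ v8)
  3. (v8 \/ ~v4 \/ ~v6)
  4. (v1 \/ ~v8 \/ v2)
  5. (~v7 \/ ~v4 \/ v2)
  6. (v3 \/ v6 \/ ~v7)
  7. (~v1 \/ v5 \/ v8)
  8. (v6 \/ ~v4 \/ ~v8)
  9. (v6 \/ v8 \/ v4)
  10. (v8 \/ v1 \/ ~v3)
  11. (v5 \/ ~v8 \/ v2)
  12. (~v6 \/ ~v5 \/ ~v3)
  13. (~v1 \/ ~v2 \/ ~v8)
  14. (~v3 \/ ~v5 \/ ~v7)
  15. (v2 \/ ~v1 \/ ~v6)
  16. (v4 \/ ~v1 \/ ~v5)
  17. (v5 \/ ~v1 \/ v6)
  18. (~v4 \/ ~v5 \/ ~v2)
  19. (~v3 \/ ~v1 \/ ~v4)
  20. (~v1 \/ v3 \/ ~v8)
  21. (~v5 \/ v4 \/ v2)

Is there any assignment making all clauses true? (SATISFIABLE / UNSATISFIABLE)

Pure literal: v7 appears only negated; assign v7 = False.
Set v1 = False and propagate.
Branch on v2: take v2 = True.
Set v3 = False and propagate.
The remaining clauses are satisfied by v4 = False, v5 = False, v6 = True, v8 = True.
So v1 = F, v2 = T, v3 = F, v4 = F, v5 = F, v6 = T, v7 = F, v8 = T is a satisfying assignment.

SATISFIABLE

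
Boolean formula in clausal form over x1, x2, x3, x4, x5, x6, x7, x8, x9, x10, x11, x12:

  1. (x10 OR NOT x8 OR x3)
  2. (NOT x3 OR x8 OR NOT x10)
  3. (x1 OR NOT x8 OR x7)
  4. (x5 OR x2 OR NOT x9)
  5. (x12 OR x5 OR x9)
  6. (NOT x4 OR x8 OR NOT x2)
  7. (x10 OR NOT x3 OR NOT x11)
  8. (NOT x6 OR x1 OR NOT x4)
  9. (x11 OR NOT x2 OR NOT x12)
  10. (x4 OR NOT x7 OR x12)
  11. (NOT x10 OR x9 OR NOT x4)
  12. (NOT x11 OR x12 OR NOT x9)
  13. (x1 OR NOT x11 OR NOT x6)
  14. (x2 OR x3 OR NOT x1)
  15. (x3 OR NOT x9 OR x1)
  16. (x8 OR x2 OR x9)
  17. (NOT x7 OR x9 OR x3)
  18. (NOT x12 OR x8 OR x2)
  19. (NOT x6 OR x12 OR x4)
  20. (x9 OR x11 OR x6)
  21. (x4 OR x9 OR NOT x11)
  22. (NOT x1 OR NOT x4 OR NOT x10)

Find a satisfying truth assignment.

x1=T  x2=F  x3=T  x4=F  x5=T  x6=F  x7=F  x8=T  x9=T  x10=F  x11=F  x12=T

Pure literal: x5 appears only positively; assign x5 = True.
Branch on x1: take x1 = True.
Try x2 = False.
  then x3 is forced to True.
Set x4 = False and propagate.
For the remaining variables, x6 = False, x7 = False, x8 = True, x9 = True, x10 = False, x11 = False, x12 = True works.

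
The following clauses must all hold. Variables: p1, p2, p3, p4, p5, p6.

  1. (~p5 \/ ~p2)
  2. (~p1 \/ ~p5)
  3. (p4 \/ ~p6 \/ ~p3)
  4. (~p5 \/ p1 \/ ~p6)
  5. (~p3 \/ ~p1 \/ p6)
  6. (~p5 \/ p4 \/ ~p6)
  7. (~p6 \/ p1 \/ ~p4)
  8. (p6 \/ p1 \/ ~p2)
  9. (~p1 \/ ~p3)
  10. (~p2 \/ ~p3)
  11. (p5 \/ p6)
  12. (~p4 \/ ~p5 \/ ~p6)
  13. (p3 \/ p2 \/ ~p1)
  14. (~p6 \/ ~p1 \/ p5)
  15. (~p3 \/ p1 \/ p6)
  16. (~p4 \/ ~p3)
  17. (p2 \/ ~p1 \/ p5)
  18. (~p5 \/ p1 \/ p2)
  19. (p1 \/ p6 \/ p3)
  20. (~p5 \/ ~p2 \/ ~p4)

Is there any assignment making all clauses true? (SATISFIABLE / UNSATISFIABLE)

Branch on p1: take p1 = False.
Set p2 = True and propagate.
  then p5 is forced to False.
  then p6 is forced to True.
  then p4 is forced to False.
  then p3 is forced to False.
Every clause has at least one true literal under this assignment.
So p1 = F, p2 = T, p3 = F, p4 = F, p5 = F, p6 = T is a satisfying assignment.

SATISFIABLE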